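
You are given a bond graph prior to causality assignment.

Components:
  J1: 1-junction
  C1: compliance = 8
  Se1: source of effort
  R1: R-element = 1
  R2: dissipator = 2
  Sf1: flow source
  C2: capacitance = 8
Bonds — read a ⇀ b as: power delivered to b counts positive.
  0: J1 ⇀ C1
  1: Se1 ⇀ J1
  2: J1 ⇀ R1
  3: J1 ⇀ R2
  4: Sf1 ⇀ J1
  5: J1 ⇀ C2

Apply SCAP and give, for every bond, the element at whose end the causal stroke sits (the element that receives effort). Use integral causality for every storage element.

#1 |J1  (source Se1 imposes e)
#4 |Sf1  (Sf1 fixes flow; stroke at Sf1)
#0 |J1  (J1: bond 4 brought flow, rest push out)
#2 |J1  (J1 flow already set via bond 4)
#3 |J1  (J1: bond 4 brought flow, rest push out)
#5 |J1  (1-jn J1 has f-setter on 4)

#0 →J1
#1 →J1
#2 →J1
#3 →J1
#4 →Sf1
#5 →J1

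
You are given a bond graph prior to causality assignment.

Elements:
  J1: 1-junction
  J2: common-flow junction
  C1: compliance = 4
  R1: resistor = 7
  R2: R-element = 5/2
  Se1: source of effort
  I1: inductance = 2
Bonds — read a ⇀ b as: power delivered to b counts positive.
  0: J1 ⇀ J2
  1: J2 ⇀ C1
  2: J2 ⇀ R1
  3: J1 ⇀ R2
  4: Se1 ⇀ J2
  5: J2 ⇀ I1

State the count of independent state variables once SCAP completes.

2  (C1, I1 all integral)

#4 stroke→J2  (Se1 fixes effort; stroke away)
#1 stroke→J2  (C1: C, integral causality)
#5 stroke→I1  (I1 integral (f out))
#0 stroke→J2  (common-f at J2 fixed by 5)
#2 stroke→J2  (common-f at J2 fixed by 5)
#3 stroke→J1  (1-jn J1 has f-setter on 0)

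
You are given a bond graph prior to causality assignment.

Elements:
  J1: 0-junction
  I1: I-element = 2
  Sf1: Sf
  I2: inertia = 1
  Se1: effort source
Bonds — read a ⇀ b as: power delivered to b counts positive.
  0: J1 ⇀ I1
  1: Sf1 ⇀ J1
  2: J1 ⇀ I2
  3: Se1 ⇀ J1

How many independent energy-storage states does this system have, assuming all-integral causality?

2  (I1, I2 all integral)

bond 1 →Sf1  (Sf1 (Sf) sets flow on bond)
bond 3 →J1  (Se1 fixes effort; stroke away)
bond 0 →I1  (J1 effort already set via bond 3)
bond 2 →I2  (common-e at J1 fixed by 3)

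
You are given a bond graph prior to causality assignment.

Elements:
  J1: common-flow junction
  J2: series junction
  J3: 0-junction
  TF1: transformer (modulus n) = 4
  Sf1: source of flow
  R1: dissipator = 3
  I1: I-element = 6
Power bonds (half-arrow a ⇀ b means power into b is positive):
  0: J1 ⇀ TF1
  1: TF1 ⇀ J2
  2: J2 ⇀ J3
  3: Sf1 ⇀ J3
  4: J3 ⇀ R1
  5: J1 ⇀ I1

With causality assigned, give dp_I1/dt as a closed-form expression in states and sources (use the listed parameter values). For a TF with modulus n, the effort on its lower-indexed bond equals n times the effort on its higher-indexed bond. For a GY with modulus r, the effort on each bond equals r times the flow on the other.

dp_I1/dt = -12*F_Sf1 - 8*p_I1

bond 3 stroke→Sf1  (Sf1: flow source, stroke at near end)
bond 5 stroke→I1  (I1: I, integral causality)
bond 0 stroke→J1  (common-f at J1 fixed by 5)
bond 1 stroke→TF1  (TF1: transformer flips bond 0)
bond 2 stroke→J2  (J2: bond 1 brought flow, rest push out)
bond 4 stroke→J3  (J3: last free bond brings effort in)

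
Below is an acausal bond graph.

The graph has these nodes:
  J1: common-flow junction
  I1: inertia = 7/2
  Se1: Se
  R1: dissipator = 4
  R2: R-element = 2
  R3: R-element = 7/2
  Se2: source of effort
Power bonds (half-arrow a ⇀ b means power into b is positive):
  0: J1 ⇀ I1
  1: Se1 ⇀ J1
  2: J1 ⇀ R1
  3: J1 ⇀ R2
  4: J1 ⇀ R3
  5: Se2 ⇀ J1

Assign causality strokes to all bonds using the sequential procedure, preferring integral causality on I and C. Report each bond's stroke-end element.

b1 stroke at J1  (Se1: effort source, stroke at far end)
b5 stroke at J1  (Se2 (Se) sets effort on bond)
b0 stroke at I1  (I1 outputs flow p/I1)
b2 stroke at J1  (J1: bond 0 brought flow, rest push out)
b3 stroke at J1  (common-f at J1 fixed by 0)
b4 stroke at J1  (1-jn J1 has f-setter on 0)

β0 stroke→I1
β1 stroke→J1
β2 stroke→J1
β3 stroke→J1
β4 stroke→J1
β5 stroke→J1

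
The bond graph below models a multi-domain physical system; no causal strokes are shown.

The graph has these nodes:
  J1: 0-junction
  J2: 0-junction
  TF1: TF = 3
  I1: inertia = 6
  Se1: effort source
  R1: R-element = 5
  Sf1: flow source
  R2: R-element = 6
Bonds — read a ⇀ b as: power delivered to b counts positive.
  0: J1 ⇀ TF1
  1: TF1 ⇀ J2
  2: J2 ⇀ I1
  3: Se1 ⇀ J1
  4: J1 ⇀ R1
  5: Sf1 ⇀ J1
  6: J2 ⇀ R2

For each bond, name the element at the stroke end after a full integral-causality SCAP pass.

#3 stroke→J1  (Se1 (Se) sets effort on bond)
#5 stroke→Sf1  (Sf1 fixes flow; stroke at Sf1)
#0 stroke→TF1  (0-jn J1 has e-setter on 3)
#4 stroke→R1  (J1: bond 3 brought effort, rest push out)
#1 stroke→J2  (TF1: transformer flips bond 0)
#2 stroke→I1  (J2 effort already set via bond 1)
#6 stroke→R2  (common-e at J2 fixed by 1)

β0 stroke at TF1
β1 stroke at J2
β2 stroke at I1
β3 stroke at J1
β4 stroke at R1
β5 stroke at Sf1
β6 stroke at R2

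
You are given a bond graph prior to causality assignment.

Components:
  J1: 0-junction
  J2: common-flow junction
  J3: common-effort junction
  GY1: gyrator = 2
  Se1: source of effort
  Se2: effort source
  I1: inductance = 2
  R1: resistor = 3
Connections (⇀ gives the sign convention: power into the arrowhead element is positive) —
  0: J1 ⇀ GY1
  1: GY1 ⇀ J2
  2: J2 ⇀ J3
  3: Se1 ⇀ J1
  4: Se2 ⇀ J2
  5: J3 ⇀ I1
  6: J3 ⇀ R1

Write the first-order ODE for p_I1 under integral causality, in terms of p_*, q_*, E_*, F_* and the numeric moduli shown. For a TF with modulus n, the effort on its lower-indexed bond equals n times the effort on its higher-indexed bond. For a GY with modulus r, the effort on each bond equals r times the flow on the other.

b3 stroke→J1  (Se1 (Se) sets effort on bond)
b4 stroke→J2  (Se2 fixes effort; stroke away)
b0 stroke→GY1  (common-e at J1 fixed by 3)
b1 stroke→GY1  (through GY1, causality inverts; strokes same side of GY1)
b2 stroke→J2  (J2 flow already set via bond 1)
b5 stroke→I1  (I1 integral (f out))
b6 stroke→J3  (only one effort-in slot at J3)

dp_I1/dt = 3*E_Se1/2 - 3*p_I1/2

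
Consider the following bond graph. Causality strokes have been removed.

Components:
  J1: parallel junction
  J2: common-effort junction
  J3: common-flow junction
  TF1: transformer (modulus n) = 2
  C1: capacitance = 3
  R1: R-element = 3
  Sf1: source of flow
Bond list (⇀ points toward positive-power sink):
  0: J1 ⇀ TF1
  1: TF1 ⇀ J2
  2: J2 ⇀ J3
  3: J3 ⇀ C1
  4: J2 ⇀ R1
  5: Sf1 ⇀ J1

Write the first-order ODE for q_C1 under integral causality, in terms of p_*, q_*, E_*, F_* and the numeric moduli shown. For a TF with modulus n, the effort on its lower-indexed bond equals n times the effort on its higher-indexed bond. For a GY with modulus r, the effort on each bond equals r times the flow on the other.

bond 5 stroke at Sf1  (Sf1 (Sf) sets flow on bond)
bond 0 stroke at J1  (J1 needs exactly one e-in)
bond 1 stroke at TF1  (TF1: transformer flips bond 0)
bond 3 stroke at J3  (prefer integral on C1)
bond 2 stroke at J2  (J3 needs exactly one f-in)
bond 4 stroke at R1  (0-jn J2 has e-setter on 2)

dq_C1/dt = 2*F_Sf1 - q_C1/9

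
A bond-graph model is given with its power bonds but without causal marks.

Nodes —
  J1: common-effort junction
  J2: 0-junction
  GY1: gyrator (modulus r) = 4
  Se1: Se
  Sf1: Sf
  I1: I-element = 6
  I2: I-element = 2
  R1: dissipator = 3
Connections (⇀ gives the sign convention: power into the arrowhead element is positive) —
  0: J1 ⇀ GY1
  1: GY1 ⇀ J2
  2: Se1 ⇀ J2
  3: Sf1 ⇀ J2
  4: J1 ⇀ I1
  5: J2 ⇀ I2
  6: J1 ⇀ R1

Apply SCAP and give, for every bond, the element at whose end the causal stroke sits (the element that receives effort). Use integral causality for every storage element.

β0 →GY1
β1 →GY1
β2 →J2
β3 →Sf1
β4 →I1
β5 →I2
β6 →J1

#2 stroke→J2  (Se1 (Se) sets effort on bond)
#3 stroke→Sf1  (Sf1: flow source, stroke at near end)
#1 stroke→GY1  (0-jn J2 has e-setter on 2)
#5 stroke→I2  (common-e at J2 fixed by 2)
#0 stroke→GY1  (GY1: gyrator matches bond 1)
#4 stroke→I1  (I1 outputs flow p/I1)
#6 stroke→J1  (J1: last free bond brings effort in)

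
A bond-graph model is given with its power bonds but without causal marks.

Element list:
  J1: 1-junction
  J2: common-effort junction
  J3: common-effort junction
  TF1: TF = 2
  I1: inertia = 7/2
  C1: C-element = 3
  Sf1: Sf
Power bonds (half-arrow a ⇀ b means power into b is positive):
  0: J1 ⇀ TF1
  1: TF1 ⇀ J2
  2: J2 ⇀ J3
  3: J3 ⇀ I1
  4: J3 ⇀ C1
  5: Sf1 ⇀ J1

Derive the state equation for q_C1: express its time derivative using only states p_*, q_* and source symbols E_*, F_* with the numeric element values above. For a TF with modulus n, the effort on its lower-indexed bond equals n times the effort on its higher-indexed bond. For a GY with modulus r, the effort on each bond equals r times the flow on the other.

dq_C1/dt = 2*F_Sf1 - 2*p_I1/7

β5 stroke→Sf1  (Sf1 (Sf) sets flow on bond)
β0 stroke→J1  (J1 flow already set via bond 5)
β1 stroke→TF1  (through TF1, causality passes straight; one stroke at TF1)
β2 stroke→J2  (J2: last free bond brings effort in)
β3 stroke→I1  (I1: I, integral causality)
β4 stroke→J3  (closing 0-jn rule on J3)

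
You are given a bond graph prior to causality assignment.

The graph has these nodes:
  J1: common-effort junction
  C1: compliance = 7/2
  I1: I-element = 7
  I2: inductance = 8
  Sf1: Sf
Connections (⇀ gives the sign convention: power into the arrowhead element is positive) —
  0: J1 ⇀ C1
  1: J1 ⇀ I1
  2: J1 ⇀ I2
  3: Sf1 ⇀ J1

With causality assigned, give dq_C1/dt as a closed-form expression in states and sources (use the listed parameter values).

bond 3 →Sf1  (Sf1 (Sf) sets flow on bond)
bond 0 →J1  (C1 integral (e out))
bond 1 →I1  (0-jn J1 has e-setter on 0)
bond 2 →I2  (J1: bond 0 brought effort, rest push out)

dq_C1/dt = F_Sf1 - p_I1/7 - p_I2/8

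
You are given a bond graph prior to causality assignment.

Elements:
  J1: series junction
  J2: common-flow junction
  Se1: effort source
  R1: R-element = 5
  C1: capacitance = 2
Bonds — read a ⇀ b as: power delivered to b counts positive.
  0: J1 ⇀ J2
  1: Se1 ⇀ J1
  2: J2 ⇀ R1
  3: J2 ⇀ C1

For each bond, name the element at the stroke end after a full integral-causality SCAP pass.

b1 stroke at J1  (Se1 (Se) sets effort on bond)
b0 stroke at J2  (J1 needs exactly one f-in)
b3 stroke at J2  (C1 outputs effort q/C1)
b2 stroke at R1  (only one flow-in slot at J2)

bond 0 stroke at J2
bond 1 stroke at J1
bond 2 stroke at R1
bond 3 stroke at J2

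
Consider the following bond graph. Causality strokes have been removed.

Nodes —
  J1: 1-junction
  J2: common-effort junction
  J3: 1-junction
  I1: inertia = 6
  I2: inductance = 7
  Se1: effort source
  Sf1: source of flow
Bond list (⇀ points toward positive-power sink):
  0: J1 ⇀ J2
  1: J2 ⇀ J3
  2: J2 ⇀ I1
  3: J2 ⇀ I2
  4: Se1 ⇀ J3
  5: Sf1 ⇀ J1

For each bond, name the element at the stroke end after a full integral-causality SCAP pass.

bond 4 stroke at J3  (Se1 (Se) sets effort on bond)
bond 5 stroke at Sf1  (Sf1 (Sf) sets flow on bond)
bond 0 stroke at J1  (common-f at J1 fixed by 5)
bond 1 stroke at J2  (J3: last free bond brings flow in)
bond 2 stroke at I1  (0-jn J2 has e-setter on 1)
bond 3 stroke at I2  (J2: bond 1 brought effort, rest push out)

b0 →J1
b1 →J2
b2 →I1
b3 →I2
b4 →J3
b5 →Sf1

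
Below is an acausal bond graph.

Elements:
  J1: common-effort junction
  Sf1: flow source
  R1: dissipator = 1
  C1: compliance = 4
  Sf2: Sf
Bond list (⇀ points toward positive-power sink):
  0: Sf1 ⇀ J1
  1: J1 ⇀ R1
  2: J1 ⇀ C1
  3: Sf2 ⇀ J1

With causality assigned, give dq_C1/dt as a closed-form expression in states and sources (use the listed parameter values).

b0 |Sf1  (Sf1 (Sf) sets flow on bond)
b3 |Sf2  (source Sf2 imposes f)
b2 |J1  (prefer integral on C1)
b1 |R1  (0-jn J1 has e-setter on 2)

dq_C1/dt = F_Sf1 + F_Sf2 - q_C1/4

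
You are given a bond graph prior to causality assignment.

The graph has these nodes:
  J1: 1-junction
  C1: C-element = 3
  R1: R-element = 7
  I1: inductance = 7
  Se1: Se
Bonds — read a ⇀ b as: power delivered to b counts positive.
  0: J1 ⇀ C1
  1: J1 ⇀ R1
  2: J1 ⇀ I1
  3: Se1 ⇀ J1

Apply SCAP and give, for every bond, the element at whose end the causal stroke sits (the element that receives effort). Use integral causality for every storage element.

bond 0 stroke→J1
bond 1 stroke→J1
bond 2 stroke→I1
bond 3 stroke→J1

β3 stroke→J1  (Se1 fixes effort; stroke away)
β0 stroke→J1  (C1: C, integral causality)
β2 stroke→I1  (I1: I, integral causality)
β1 stroke→J1  (common-f at J1 fixed by 2)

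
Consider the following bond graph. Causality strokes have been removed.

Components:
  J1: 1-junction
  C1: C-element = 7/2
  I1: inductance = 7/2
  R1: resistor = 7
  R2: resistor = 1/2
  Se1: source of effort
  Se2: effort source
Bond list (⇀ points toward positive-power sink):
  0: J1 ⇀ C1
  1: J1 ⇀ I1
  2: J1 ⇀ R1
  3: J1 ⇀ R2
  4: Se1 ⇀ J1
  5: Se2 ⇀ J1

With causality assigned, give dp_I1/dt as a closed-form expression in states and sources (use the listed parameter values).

β4 stroke→J1  (Se1 (Se) sets effort on bond)
β5 stroke→J1  (Se2 (Se) sets effort on bond)
β0 stroke→J1  (C1 integral (e out))
β1 stroke→I1  (prefer integral on I1)
β2 stroke→J1  (J1 flow already set via bond 1)
β3 stroke→J1  (common-f at J1 fixed by 1)

dp_I1/dt = E_Se1 + E_Se2 - 15*p_I1/7 - 2*q_C1/7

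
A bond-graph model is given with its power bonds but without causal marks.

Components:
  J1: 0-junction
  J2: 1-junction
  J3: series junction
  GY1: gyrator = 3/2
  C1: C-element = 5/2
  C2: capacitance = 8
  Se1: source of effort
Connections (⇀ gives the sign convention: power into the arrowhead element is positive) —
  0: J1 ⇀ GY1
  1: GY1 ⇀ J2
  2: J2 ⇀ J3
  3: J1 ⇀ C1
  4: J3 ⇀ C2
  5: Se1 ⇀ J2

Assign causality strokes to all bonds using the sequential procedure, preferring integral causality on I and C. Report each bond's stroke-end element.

b5 stroke→J2  (Se1: effort source, stroke at far end)
b3 stroke→J1  (C1 outputs effort q/C1)
b0 stroke→GY1  (J1: bond 3 brought effort, rest push out)
b1 stroke→GY1  (GY1 both-in/both-out from 0)
b2 stroke→J2  (common-f at J2 fixed by 1)
b4 stroke→J3  (1-jn J3 has f-setter on 2)

b0 stroke→GY1
b1 stroke→GY1
b2 stroke→J2
b3 stroke→J1
b4 stroke→J3
b5 stroke→J2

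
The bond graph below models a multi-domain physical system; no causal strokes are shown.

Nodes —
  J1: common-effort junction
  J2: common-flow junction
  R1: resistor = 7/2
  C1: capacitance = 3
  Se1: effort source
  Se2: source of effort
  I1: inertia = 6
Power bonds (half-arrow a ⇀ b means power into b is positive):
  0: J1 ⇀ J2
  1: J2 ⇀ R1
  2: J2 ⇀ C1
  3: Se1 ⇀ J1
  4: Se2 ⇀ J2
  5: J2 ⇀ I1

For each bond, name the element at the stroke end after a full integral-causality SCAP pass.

b0 |J2
b1 |J2
b2 |J2
b3 |J1
b4 |J2
b5 |I1

β3 →J1  (Se1 fixes effort; stroke away)
β4 →J2  (Se2: effort source, stroke at far end)
β0 →J2  (J1 effort already set via bond 3)
β2 →J2  (C1: C, integral causality)
β5 →I1  (I1 integral (f out))
β1 →J2  (J2: bond 5 brought flow, rest push out)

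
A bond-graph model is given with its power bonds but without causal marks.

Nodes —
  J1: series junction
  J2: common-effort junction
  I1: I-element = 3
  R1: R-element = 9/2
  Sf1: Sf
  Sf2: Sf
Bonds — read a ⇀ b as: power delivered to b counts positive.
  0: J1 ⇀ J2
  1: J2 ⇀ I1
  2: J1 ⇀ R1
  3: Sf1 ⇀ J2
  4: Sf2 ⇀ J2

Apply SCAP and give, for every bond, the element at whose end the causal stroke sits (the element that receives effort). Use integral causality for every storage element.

#0 stroke at J2
#1 stroke at I1
#2 stroke at J1
#3 stroke at Sf1
#4 stroke at Sf2

β3 →Sf1  (Sf1 fixes flow; stroke at Sf1)
β4 →Sf2  (source Sf2 imposes f)
β1 →I1  (I1: I, integral causality)
β0 →J2  (closing 0-jn rule on J2)
β2 →J1  (common-f at J1 fixed by 0)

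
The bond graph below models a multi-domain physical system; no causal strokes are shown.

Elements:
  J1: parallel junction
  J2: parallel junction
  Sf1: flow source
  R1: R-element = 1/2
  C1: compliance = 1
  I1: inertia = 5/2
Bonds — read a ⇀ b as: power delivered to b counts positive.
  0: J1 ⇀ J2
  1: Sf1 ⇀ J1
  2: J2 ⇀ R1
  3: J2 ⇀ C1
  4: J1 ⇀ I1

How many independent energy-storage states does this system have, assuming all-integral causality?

bond 1 |Sf1  (Sf1 fixes flow; stroke at Sf1)
bond 3 |J2  (C1 integral (e out))
bond 0 |J1  (0-jn J2 has e-setter on 3)
bond 2 |R1  (common-e at J2 fixed by 3)
bond 4 |I1  (J1 effort already set via bond 0)

2  (C1, I1 all integral)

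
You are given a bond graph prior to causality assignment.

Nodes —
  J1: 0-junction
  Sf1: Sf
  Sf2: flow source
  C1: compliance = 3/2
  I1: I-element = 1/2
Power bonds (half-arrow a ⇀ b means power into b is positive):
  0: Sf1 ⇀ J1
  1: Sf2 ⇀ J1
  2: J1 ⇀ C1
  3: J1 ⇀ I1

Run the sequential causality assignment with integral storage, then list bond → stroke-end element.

β0 stroke→Sf1  (Sf1 fixes flow; stroke at Sf1)
β1 stroke→Sf2  (Sf2 fixes flow; stroke at Sf2)
β2 stroke→J1  (C1 outputs effort q/C1)
β3 stroke→I1  (J1 effort already set via bond 2)

b0 stroke at Sf1
b1 stroke at Sf2
b2 stroke at J1
b3 stroke at I1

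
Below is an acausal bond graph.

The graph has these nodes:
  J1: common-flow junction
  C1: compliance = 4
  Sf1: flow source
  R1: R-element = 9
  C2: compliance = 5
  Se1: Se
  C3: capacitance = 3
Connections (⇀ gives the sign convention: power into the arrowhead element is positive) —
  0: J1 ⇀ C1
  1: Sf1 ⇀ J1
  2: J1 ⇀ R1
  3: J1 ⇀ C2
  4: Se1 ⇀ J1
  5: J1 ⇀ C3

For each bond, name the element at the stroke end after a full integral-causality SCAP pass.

b0 stroke→J1
b1 stroke→Sf1
b2 stroke→J1
b3 stroke→J1
b4 stroke→J1
b5 stroke→J1

β1 →Sf1  (Sf1 (Sf) sets flow on bond)
β4 →J1  (Se1 fixes effort; stroke away)
β0 →J1  (common-f at J1 fixed by 1)
β2 →J1  (common-f at J1 fixed by 1)
β3 →J1  (common-f at J1 fixed by 1)
β5 →J1  (1-jn J1 has f-setter on 1)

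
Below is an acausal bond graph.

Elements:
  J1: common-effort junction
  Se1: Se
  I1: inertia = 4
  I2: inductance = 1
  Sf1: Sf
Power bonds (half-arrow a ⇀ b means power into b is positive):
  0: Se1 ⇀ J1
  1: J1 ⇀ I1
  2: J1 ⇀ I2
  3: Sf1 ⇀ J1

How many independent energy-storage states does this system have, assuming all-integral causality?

2  (I1, I2 all integral)

β0 stroke→J1  (Se1 (Se) sets effort on bond)
β3 stroke→Sf1  (source Sf1 imposes f)
β1 stroke→I1  (J1: bond 0 brought effort, rest push out)
β2 stroke→I2  (0-jn J1 has e-setter on 0)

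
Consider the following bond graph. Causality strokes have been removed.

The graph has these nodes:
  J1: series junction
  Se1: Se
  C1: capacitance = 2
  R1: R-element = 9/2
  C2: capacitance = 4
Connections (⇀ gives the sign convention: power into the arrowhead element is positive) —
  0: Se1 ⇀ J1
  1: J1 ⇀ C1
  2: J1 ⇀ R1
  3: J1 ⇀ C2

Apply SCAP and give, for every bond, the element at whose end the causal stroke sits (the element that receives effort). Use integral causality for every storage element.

b0 |J1  (Se1 (Se) sets effort on bond)
b1 |J1  (C1 outputs effort q/C1)
b3 |J1  (prefer integral on C2)
b2 |R1  (closing 1-jn rule on J1)

b0 |J1
b1 |J1
b2 |R1
b3 |J1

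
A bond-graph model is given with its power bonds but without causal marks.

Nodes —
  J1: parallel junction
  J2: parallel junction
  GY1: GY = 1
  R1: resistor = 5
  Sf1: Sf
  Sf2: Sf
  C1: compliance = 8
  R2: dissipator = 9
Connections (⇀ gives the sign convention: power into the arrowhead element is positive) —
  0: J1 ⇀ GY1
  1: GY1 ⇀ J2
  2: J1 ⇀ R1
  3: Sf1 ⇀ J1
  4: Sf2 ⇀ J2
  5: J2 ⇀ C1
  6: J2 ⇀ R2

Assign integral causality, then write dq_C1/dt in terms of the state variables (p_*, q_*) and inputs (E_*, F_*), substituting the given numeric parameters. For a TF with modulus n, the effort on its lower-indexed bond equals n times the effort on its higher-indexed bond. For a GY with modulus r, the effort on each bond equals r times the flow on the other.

bond 3 |Sf1  (source Sf1 imposes f)
bond 4 |Sf2  (Sf2: flow source, stroke at near end)
bond 5 |J2  (prefer integral on C1)
bond 1 |GY1  (J2 effort already set via bond 5)
bond 6 |R2  (common-e at J2 fixed by 5)
bond 0 |GY1  (through GY1, causality inverts; strokes same side of GY1)
bond 2 |J1  (only one effort-in slot at J1)

dq_C1/dt = 5*F_Sf1 + F_Sf2 - 23*q_C1/36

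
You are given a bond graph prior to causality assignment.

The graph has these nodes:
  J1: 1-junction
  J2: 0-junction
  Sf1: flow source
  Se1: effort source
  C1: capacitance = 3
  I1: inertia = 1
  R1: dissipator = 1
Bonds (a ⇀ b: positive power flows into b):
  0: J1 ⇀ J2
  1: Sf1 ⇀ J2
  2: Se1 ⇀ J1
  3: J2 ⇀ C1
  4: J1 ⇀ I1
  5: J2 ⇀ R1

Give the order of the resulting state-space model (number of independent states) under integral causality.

2  (C1, I1 all integral)

b1 →Sf1  (Sf1 fixes flow; stroke at Sf1)
b2 →J1  (Se1: effort source, stroke at far end)
b3 →J2  (C1: C, integral causality)
b0 →J1  (J2: bond 3 brought effort, rest push out)
b5 →R1  (common-e at J2 fixed by 3)
b4 →I1  (J1 needs exactly one f-in)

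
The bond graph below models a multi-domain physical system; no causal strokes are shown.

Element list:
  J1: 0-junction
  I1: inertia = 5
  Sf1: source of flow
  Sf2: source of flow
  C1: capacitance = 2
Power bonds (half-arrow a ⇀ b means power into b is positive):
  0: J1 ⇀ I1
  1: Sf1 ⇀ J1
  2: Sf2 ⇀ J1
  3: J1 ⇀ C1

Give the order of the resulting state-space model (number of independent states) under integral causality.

b1 |Sf1  (Sf1 fixes flow; stroke at Sf1)
b2 |Sf2  (Sf2 (Sf) sets flow on bond)
b0 |I1  (I1 integral (f out))
b3 |J1  (J1 needs exactly one e-in)

2  (C1, I1 all integral)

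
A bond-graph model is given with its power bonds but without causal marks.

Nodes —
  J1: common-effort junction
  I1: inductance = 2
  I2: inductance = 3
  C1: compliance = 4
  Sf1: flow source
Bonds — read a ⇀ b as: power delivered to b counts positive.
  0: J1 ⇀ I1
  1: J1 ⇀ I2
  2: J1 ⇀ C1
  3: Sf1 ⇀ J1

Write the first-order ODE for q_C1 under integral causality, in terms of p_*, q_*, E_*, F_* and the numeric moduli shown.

#3 |Sf1  (Sf1: flow source, stroke at near end)
#0 |I1  (I1 outputs flow p/I1)
#1 |I2  (prefer integral on I2)
#2 |J1  (closing 0-jn rule on J1)

dq_C1/dt = F_Sf1 - p_I1/2 - p_I2/3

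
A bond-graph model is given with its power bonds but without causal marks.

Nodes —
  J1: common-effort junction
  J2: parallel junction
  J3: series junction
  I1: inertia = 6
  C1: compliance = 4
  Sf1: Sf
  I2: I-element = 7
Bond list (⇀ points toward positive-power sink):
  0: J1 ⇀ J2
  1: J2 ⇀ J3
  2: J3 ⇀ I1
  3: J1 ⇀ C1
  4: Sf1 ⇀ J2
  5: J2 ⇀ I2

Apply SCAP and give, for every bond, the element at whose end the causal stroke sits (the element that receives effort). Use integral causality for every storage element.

bond 4 stroke at Sf1  (Sf1 (Sf) sets flow on bond)
bond 2 stroke at I1  (I1: I, integral causality)
bond 1 stroke at J3  (J3 flow already set via bond 2)
bond 3 stroke at J1  (C1 integral (e out))
bond 0 stroke at J2  (0-jn J1 has e-setter on 3)
bond 5 stroke at I2  (J2 effort already set via bond 0)

b0 stroke→J2
b1 stroke→J3
b2 stroke→I1
b3 stroke→J1
b4 stroke→Sf1
b5 stroke→I2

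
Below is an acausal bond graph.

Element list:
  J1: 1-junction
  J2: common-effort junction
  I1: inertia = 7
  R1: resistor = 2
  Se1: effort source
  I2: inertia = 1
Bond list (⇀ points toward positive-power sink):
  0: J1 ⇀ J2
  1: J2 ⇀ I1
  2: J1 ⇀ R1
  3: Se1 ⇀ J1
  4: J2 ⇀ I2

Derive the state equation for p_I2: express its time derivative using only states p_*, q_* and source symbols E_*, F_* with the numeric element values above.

dp_I2/dt = E_Se1 - 2*p_I1/7 - 2*p_I2

#3 stroke→J1  (source Se1 imposes e)
#1 stroke→I1  (I1: I, integral causality)
#4 stroke→I2  (prefer integral on I2)
#0 stroke→J2  (only one effort-in slot at J2)
#2 stroke→J1  (J1 flow already set via bond 0)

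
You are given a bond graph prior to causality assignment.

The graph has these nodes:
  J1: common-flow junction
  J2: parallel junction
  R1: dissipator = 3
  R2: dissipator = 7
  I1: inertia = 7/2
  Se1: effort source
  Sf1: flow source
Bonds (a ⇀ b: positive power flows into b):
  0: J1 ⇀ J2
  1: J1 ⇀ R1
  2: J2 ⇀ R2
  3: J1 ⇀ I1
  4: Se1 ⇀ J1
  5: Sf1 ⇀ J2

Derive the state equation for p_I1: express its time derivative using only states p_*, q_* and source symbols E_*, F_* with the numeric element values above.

dp_I1/dt = E_Se1 - 7*F_Sf1 - 20*p_I1/7

β4 stroke→J1  (Se1: effort source, stroke at far end)
β5 stroke→Sf1  (source Sf1 imposes f)
β3 stroke→I1  (I1 integral (f out))
β0 stroke→J1  (common-f at J1 fixed by 3)
β1 stroke→J1  (J1: bond 3 brought flow, rest push out)
β2 stroke→J2  (only one effort-in slot at J2)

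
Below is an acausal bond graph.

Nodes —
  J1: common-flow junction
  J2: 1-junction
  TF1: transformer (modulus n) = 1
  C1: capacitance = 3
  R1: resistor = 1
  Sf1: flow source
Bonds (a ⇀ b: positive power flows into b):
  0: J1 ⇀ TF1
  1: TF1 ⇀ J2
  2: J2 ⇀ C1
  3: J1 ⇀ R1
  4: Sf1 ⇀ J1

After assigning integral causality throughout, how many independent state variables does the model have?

1  (C1 all integral)

#4 →Sf1  (Sf1: flow source, stroke at near end)
#0 →J1  (1-jn J1 has f-setter on 4)
#3 →J1  (1-jn J1 has f-setter on 4)
#1 →TF1  (through TF1, causality passes straight; one stroke at TF1)
#2 →J2  (common-f at J2 fixed by 1)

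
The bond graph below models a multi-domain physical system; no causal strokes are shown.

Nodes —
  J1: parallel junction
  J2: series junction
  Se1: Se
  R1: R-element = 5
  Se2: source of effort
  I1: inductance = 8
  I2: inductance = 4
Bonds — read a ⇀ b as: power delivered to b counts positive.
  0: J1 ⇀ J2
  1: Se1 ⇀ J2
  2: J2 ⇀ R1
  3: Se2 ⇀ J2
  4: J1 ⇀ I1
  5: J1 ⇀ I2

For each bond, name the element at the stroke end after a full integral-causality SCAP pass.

bond 1 |J2  (Se1 (Se) sets effort on bond)
bond 3 |J2  (Se2 (Se) sets effort on bond)
bond 4 |I1  (I1 outputs flow p/I1)
bond 5 |I2  (I2: I, integral causality)
bond 0 |J1  (J1: last free bond brings effort in)
bond 2 |J2  (1-jn J2 has f-setter on 0)

β0 |J1
β1 |J2
β2 |J2
β3 |J2
β4 |I1
β5 |I2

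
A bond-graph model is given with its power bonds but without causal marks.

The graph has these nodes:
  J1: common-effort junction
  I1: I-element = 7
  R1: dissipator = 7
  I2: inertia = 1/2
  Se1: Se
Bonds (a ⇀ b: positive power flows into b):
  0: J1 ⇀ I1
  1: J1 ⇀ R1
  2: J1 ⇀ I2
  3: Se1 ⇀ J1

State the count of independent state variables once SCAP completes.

β3 →J1  (Se1: effort source, stroke at far end)
β0 →I1  (0-jn J1 has e-setter on 3)
β1 →R1  (common-e at J1 fixed by 3)
β2 →I2  (common-e at J1 fixed by 3)

2  (I1, I2 all integral)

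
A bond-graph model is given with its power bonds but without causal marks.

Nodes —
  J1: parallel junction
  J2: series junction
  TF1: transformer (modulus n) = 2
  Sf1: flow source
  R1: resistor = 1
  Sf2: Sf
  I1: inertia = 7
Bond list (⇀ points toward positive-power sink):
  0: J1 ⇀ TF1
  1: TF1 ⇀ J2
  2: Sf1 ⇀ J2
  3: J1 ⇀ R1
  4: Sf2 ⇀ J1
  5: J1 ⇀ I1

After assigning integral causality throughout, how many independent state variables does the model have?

#2 stroke at Sf1  (source Sf1 imposes f)
#4 stroke at Sf2  (Sf2 (Sf) sets flow on bond)
#1 stroke at J2  (common-f at J2 fixed by 2)
#0 stroke at TF1  (TF1 one-in-one-out from 1)
#5 stroke at I1  (I1 integral (f out))
#3 stroke at J1  (J1: last free bond brings effort in)

1  (I1 all integral)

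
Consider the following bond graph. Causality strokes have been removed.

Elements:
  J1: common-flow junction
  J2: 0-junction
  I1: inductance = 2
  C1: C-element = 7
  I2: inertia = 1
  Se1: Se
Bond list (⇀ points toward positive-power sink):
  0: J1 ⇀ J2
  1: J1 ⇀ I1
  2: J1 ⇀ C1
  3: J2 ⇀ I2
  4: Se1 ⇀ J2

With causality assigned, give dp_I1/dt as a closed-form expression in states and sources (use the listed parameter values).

dp_I1/dt = -E_Se1 - q_C1/7

β4 |J2  (Se1 fixes effort; stroke away)
β0 |J1  (common-e at J2 fixed by 4)
β3 |I2  (common-e at J2 fixed by 4)
β1 |I1  (I1 integral (f out))
β2 |J1  (1-jn J1 has f-setter on 1)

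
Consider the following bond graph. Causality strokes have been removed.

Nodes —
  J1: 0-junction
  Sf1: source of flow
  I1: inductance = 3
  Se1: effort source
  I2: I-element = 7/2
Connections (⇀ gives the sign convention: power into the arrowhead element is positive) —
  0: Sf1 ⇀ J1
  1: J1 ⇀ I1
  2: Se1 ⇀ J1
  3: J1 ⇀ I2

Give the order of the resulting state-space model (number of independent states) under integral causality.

2  (I1, I2 all integral)

β0 stroke→Sf1  (Sf1 fixes flow; stroke at Sf1)
β2 stroke→J1  (Se1 fixes effort; stroke away)
β1 stroke→I1  (J1: bond 2 brought effort, rest push out)
β3 stroke→I2  (J1 effort already set via bond 2)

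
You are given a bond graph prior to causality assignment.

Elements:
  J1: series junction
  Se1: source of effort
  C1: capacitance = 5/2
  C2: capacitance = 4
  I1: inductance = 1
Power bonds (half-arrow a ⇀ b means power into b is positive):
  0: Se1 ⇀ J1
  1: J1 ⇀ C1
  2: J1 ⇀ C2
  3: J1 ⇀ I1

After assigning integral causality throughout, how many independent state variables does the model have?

#0 |J1  (source Se1 imposes e)
#1 |J1  (C1 integral (e out))
#2 |J1  (C2 integral (e out))
#3 |I1  (J1 needs exactly one f-in)

3  (C1, C2, I1 all integral)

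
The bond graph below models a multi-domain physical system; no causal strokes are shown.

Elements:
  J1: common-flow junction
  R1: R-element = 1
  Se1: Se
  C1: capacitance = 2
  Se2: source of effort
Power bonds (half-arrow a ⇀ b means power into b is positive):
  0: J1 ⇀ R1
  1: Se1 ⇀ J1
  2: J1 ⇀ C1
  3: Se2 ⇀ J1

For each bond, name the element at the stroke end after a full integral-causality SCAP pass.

bond 1 stroke at J1  (Se1 fixes effort; stroke away)
bond 3 stroke at J1  (Se2 (Se) sets effort on bond)
bond 2 stroke at J1  (prefer integral on C1)
bond 0 stroke at R1  (J1: last free bond brings flow in)

β0 |R1
β1 |J1
β2 |J1
β3 |J1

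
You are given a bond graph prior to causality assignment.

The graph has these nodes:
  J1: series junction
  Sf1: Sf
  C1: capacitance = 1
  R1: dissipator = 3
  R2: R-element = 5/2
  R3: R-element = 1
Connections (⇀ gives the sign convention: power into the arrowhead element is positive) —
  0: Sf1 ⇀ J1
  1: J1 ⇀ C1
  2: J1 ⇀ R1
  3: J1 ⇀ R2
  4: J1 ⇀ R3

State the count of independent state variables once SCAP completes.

#0 →Sf1  (source Sf1 imposes f)
#1 →J1  (1-jn J1 has f-setter on 0)
#2 →J1  (common-f at J1 fixed by 0)
#3 →J1  (J1 flow already set via bond 0)
#4 →J1  (J1 flow already set via bond 0)

1  (C1 all integral)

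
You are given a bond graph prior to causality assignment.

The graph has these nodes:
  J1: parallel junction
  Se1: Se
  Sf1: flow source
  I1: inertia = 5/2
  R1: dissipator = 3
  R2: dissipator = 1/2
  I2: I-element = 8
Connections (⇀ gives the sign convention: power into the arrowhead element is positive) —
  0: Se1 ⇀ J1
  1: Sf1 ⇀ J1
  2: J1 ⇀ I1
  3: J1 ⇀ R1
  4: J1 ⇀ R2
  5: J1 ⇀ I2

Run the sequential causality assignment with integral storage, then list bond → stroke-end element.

β0 |J1  (source Se1 imposes e)
β1 |Sf1  (Sf1: flow source, stroke at near end)
β2 |I1  (common-e at J1 fixed by 0)
β3 |R1  (common-e at J1 fixed by 0)
β4 |R2  (J1: bond 0 brought effort, rest push out)
β5 |I2  (0-jn J1 has e-setter on 0)

β0 stroke→J1
β1 stroke→Sf1
β2 stroke→I1
β3 stroke→R1
β4 stroke→R2
β5 stroke→I2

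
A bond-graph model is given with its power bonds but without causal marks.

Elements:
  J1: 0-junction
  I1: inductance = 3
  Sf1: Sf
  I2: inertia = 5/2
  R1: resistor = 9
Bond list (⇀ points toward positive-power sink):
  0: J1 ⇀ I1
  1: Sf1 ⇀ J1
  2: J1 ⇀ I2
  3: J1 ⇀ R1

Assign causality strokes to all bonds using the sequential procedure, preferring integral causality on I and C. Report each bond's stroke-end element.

bond 0 →I1
bond 1 →Sf1
bond 2 →I2
bond 3 →J1

b1 →Sf1  (Sf1 fixes flow; stroke at Sf1)
b0 →I1  (I1: I, integral causality)
b2 →I2  (I2 outputs flow p/I2)
b3 →J1  (only one effort-in slot at J1)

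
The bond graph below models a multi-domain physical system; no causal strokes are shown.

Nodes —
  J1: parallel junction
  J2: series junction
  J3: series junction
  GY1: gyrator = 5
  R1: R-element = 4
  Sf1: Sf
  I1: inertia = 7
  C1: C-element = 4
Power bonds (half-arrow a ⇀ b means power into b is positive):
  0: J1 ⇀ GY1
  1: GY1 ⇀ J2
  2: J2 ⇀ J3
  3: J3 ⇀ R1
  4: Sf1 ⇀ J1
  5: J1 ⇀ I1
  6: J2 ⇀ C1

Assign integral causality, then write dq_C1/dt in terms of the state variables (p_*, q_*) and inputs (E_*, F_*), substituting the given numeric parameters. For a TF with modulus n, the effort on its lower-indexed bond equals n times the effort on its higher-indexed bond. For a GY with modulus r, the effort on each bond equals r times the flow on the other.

dq_C1/dt = 5*F_Sf1/4 - 5*p_I1/28 - q_C1/16

bond 4 stroke→Sf1  (Sf1 (Sf) sets flow on bond)
bond 5 stroke→I1  (I1: I, integral causality)
bond 0 stroke→J1  (closing 0-jn rule on J1)
bond 1 stroke→J2  (GY1: gyrator matches bond 0)
bond 6 stroke→J2  (prefer integral on C1)
bond 2 stroke→J3  (J2: last free bond brings flow in)
bond 3 stroke→R1  (only one flow-in slot at J3)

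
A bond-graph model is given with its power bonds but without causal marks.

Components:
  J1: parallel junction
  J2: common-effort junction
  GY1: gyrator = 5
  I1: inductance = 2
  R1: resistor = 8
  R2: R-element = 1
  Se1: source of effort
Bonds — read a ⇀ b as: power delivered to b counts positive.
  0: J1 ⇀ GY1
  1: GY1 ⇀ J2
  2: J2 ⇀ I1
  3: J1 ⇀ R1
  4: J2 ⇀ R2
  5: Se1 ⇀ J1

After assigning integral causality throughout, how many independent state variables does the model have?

1  (I1 all integral)

#5 →J1  (Se1: effort source, stroke at far end)
#0 →GY1  (common-e at J1 fixed by 5)
#3 →R1  (J1: bond 5 brought effort, rest push out)
#1 →GY1  (GY1: gyrator matches bond 0)
#2 →I1  (I1 integral (f out))
#4 →J2  (only one effort-in slot at J2)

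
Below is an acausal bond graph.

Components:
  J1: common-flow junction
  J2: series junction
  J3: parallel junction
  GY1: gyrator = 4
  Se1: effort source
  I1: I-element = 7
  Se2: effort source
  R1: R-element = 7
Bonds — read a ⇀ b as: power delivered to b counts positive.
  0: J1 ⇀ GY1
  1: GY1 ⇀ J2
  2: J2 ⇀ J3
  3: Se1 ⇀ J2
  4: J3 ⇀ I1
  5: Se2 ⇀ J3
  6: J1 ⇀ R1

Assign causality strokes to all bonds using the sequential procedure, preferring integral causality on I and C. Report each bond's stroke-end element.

β3 →J2  (Se1 fixes effort; stroke away)
β5 →J3  (Se2 (Se) sets effort on bond)
β2 →J2  (common-e at J3 fixed by 5)
β4 →I1  (J3 effort already set via bond 5)
β1 →GY1  (only one flow-in slot at J2)
β0 →GY1  (GY1 both-in/both-out from 1)
β6 →J1  (common-f at J1 fixed by 0)

#0 stroke at GY1
#1 stroke at GY1
#2 stroke at J2
#3 stroke at J2
#4 stroke at I1
#5 stroke at J3
#6 stroke at J1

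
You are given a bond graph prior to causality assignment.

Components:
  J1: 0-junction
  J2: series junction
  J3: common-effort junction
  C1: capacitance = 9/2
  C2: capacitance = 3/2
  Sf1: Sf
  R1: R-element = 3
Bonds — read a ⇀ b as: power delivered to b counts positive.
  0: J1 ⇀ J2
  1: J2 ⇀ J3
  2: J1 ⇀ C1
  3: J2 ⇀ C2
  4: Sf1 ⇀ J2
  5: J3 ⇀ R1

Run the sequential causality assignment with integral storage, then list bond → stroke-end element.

#4 →Sf1  (Sf1 fixes flow; stroke at Sf1)
#0 →J2  (1-jn J2 has f-setter on 4)
#1 →J2  (common-f at J2 fixed by 4)
#3 →J2  (J2 flow already set via bond 4)
#5 →J3  (only one effort-in slot at J3)
#2 →J1  (J1 needs exactly one e-in)

b0 stroke at J2
b1 stroke at J2
b2 stroke at J1
b3 stroke at J2
b4 stroke at Sf1
b5 stroke at J3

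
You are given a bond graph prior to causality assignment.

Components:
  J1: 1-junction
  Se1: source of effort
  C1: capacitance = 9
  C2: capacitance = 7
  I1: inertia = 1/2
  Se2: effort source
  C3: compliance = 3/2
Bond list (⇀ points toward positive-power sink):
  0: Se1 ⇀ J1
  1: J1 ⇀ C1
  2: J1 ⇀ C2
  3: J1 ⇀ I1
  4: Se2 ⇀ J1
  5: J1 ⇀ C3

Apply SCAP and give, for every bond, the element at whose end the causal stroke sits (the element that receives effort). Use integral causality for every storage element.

b0 →J1
b1 →J1
b2 →J1
b3 →I1
b4 →J1
b5 →J1

b0 →J1  (Se1: effort source, stroke at far end)
b4 →J1  (Se2 (Se) sets effort on bond)
b1 →J1  (C1 integral (e out))
b2 →J1  (C2: C, integral causality)
b3 →I1  (prefer integral on I1)
b5 →J1  (1-jn J1 has f-setter on 3)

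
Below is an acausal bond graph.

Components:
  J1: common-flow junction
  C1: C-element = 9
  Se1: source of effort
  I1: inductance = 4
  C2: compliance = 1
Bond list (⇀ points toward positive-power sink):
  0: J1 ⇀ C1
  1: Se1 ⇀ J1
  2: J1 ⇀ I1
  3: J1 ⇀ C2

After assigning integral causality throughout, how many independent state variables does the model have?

#1 stroke→J1  (Se1 fixes effort; stroke away)
#0 stroke→J1  (C1 integral (e out))
#2 stroke→I1  (I1: I, integral causality)
#3 stroke→J1  (J1: bond 2 brought flow, rest push out)

3  (C1, C2, I1 all integral)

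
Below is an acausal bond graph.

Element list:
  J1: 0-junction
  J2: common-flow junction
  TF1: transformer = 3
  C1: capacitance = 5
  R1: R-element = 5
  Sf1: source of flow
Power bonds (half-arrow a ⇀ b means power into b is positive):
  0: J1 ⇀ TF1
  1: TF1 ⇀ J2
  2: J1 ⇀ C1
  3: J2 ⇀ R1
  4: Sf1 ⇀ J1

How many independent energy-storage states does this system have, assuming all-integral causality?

1  (C1 all integral)

b4 stroke at Sf1  (Sf1 fixes flow; stroke at Sf1)
b2 stroke at J1  (C1 integral (e out))
b0 stroke at TF1  (J1 effort already set via bond 2)
b1 stroke at J2  (TF1 one-in-one-out from 0)
b3 stroke at R1  (closing 1-jn rule on J2)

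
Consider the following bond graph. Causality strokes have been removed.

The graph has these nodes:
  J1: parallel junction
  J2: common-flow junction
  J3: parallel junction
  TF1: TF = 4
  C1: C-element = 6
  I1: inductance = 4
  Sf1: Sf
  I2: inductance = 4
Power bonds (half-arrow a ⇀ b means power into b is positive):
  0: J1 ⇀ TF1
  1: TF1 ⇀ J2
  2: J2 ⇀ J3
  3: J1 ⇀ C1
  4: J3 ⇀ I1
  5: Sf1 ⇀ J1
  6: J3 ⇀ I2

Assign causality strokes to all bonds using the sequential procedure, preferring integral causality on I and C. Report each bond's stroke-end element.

#5 stroke→Sf1  (Sf1 (Sf) sets flow on bond)
#3 stroke→J1  (C1 integral (e out))
#0 stroke→TF1  (common-e at J1 fixed by 3)
#1 stroke→J2  (through TF1, causality passes straight; one stroke at TF1)
#2 stroke→J3  (only one flow-in slot at J2)
#4 stroke→I1  (J3 effort already set via bond 2)
#6 stroke→I2  (J3: bond 2 brought effort, rest push out)

#0 stroke at TF1
#1 stroke at J2
#2 stroke at J3
#3 stroke at J1
#4 stroke at I1
#5 stroke at Sf1
#6 stroke at I2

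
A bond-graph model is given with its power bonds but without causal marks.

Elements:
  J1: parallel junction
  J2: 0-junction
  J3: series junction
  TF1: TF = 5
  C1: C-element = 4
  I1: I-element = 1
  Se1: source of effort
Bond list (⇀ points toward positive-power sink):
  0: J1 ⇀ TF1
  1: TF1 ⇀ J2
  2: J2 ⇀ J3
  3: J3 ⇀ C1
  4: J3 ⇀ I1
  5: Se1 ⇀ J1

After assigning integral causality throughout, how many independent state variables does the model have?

β5 |J1  (Se1: effort source, stroke at far end)
β0 |TF1  (J1 effort already set via bond 5)
β1 |J2  (TF TF1: opposite of bond 0)
β2 |J3  (0-jn J2 has e-setter on 1)
β3 |J3  (C1 outputs effort q/C1)
β4 |I1  (only one flow-in slot at J3)

2  (C1, I1 all integral)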